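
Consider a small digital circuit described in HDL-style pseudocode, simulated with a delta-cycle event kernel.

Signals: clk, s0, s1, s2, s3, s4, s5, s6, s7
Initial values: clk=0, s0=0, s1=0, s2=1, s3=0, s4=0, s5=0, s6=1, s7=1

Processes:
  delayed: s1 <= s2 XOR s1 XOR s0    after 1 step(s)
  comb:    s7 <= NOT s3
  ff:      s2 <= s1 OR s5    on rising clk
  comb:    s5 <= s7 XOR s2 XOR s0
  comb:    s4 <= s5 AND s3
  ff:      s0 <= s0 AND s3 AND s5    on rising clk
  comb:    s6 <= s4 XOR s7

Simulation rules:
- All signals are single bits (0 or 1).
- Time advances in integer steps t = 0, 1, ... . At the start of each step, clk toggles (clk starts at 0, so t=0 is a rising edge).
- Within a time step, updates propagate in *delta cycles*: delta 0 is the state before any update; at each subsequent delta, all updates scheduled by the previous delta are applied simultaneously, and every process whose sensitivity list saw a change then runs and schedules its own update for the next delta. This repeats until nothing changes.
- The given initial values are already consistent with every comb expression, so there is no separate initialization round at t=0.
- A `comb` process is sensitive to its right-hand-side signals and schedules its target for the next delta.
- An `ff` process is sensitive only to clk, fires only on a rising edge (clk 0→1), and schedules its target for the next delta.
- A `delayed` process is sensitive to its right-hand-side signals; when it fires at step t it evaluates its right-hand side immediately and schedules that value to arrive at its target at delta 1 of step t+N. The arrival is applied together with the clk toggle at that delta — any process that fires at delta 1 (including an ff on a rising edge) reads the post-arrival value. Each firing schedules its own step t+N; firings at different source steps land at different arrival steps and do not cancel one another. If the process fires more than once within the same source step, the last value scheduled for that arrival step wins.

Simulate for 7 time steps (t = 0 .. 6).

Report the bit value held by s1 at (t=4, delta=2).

t0.Δ0 s7=1 s2=1 clk=0 s4=0 s6=1 s0=0 s3=0 s1=0 s5=0
t0.Δ1 s7=1 s2=1 clk=1 s4=0 s6=1 s0=0 s3=0 s1=0 s5=0
t0.Δ2 s7=1 s2=0 clk=1 s4=0 s6=1 s0=0 s3=0 s1=0 s5=0
t0.Δ3 s7=1 s2=0 clk=1 s4=0 s6=1 s0=0 s3=0 s1=0 s5=1
t1.Δ0 s7=1 s2=0 clk=1 s4=0 s6=1 s0=0 s3=0 s1=0 s5=1
t1.Δ1 s7=1 s2=0 clk=0 s4=0 s6=1 s0=0 s3=0 s1=0 s5=1
t2.Δ0 s7=1 s2=0 clk=0 s4=0 s6=1 s0=0 s3=0 s1=0 s5=1
t2.Δ1 s7=1 s2=0 clk=1 s4=0 s6=1 s0=0 s3=0 s1=0 s5=1
t2.Δ2 s7=1 s2=1 clk=1 s4=0 s6=1 s0=0 s3=0 s1=0 s5=1
t2.Δ3 s7=1 s2=1 clk=1 s4=0 s6=1 s0=0 s3=0 s1=0 s5=0
t3.Δ0 s7=1 s2=1 clk=1 s4=0 s6=1 s0=0 s3=0 s1=0 s5=0
t3.Δ1 s7=1 s2=1 clk=0 s4=0 s6=1 s0=0 s3=0 s1=1 s5=0
t4.Δ0 s7=1 s2=1 clk=0 s4=0 s6=1 s0=0 s3=0 s1=1 s5=0
t4.Δ1 s7=1 s2=1 clk=1 s4=0 s6=1 s0=0 s3=0 s1=0 s5=0
t4.Δ2 s7=1 s2=0 clk=1 s4=0 s6=1 s0=0 s3=0 s1=0 s5=0
t4.Δ3 s7=1 s2=0 clk=1 s4=0 s6=1 s0=0 s3=0 s1=0 s5=1
t5.Δ0 s7=1 s2=0 clk=1 s4=0 s6=1 s0=0 s3=0 s1=0 s5=1
t5.Δ1 s7=1 s2=0 clk=0 s4=0 s6=1 s0=0 s3=0 s1=0 s5=1
t6.Δ0 s7=1 s2=0 clk=0 s4=0 s6=1 s0=0 s3=0 s1=0 s5=1
t6.Δ1 s7=1 s2=0 clk=1 s4=0 s6=1 s0=0 s3=0 s1=0 s5=1
t6.Δ2 s7=1 s2=1 clk=1 s4=0 s6=1 s0=0 s3=0 s1=0 s5=1
t6.Δ3 s7=1 s2=1 clk=1 s4=0 s6=1 s0=0 s3=0 s1=0 s5=0

0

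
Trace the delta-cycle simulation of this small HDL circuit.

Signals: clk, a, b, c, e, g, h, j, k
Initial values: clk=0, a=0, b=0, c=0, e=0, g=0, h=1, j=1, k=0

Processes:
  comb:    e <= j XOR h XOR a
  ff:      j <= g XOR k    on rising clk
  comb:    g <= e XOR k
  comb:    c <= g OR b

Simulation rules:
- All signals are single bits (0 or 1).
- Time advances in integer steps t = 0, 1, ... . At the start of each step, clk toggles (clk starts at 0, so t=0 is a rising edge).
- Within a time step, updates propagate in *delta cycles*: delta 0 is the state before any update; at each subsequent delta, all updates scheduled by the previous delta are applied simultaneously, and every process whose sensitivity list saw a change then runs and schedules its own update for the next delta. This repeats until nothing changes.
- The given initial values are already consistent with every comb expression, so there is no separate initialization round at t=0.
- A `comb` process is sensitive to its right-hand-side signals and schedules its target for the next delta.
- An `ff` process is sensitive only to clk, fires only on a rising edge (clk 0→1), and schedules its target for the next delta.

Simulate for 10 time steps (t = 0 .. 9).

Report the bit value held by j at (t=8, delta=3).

0

[bits: clk,h,a,e,c,k,j,b,g]
t=0: Δ0=010000100 Δ1=110000100 Δ2=110000000 Δ3=110100000 Δ4=110100001 Δ5=110110001 | 5Δ
t=1: Δ0=110110001 Δ1=010110001 | 1Δ
t=2: Δ0=010110001 Δ1=110110001 Δ2=110110101 Δ3=110010101 Δ4=110010100 Δ5=110000100 | 5Δ
t=3: Δ0=110000100 Δ1=010000100 | 1Δ
t=4: Δ0=010000100 Δ1=110000100 Δ2=110000000 Δ3=110100000 Δ4=110100001 Δ5=110110001 | 5Δ
t=5: Δ0=110110001 Δ1=010110001 | 1Δ
t=6: Δ0=010110001 Δ1=110110001 Δ2=110110101 Δ3=110010101 Δ4=110010100 Δ5=110000100 | 5Δ
t=7: Δ0=110000100 Δ1=010000100 | 1Δ
t=8: Δ0=010000100 Δ1=110000100 Δ2=110000000 Δ3=110100000 Δ4=110100001 Δ5=110110001 | 5Δ
t=9: Δ0=110110001 Δ1=010110001 | 1Δ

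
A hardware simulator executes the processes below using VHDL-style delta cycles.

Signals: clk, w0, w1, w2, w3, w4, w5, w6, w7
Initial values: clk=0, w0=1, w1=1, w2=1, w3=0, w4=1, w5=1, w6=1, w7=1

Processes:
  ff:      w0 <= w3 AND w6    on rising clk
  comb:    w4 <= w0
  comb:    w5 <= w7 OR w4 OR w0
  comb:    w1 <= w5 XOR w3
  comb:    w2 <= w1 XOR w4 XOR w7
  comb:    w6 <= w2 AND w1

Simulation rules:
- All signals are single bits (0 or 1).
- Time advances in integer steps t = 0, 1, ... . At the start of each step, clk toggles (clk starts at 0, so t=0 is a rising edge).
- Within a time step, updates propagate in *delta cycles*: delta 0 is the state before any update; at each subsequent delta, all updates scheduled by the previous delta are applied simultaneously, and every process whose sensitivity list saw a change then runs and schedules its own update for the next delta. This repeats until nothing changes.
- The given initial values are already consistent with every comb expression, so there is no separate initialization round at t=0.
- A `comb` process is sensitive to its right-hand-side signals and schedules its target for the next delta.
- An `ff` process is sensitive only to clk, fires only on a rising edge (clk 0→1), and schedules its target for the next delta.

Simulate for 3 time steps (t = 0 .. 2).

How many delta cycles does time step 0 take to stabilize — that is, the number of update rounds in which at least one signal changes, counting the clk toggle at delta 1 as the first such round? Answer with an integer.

5

[bits: w6,w0,w4,w3,clk,w1,w5,w2,w7]
t=0: Δ0=111001111 Δ1=111011111 Δ2=101011111 Δ3=100011111 Δ4=100011101 Δ5=000011101 | 5Δ
t=1: Δ0=000011101 Δ1=000001101 | 1Δ
t=2: Δ0=000001101 Δ1=000011101 | 1Δ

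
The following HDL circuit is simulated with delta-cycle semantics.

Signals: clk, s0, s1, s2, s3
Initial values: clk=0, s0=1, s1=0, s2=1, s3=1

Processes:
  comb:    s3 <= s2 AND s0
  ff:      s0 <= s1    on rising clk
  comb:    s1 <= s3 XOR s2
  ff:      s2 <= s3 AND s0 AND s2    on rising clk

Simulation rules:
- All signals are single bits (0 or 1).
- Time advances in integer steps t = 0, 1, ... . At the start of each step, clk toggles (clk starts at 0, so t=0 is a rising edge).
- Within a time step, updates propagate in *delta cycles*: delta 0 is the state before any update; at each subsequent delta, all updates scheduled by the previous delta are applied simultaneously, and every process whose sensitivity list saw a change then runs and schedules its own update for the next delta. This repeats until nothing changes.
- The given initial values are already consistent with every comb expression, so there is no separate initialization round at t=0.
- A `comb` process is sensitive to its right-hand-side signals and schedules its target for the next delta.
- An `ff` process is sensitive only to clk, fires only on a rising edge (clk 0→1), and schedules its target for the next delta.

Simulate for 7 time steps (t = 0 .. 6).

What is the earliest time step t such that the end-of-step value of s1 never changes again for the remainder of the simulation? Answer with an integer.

t0.Δ0 clk=0 s0=1 s2=1 s3=1 s1=0
t0.Δ1 clk=1 s0=1 s2=1 s3=1 s1=0
t0.Δ2 clk=1 s0=0 s2=1 s3=1 s1=0
t0.Δ3 clk=1 s0=0 s2=1 s3=0 s1=0
t0.Δ4 clk=1 s0=0 s2=1 s3=0 s1=1
t1.Δ0 clk=1 s0=0 s2=1 s3=0 s1=1
t1.Δ1 clk=0 s0=0 s2=1 s3=0 s1=1
t2.Δ0 clk=0 s0=0 s2=1 s3=0 s1=1
t2.Δ1 clk=1 s0=0 s2=1 s3=0 s1=1
t2.Δ2 clk=1 s0=1 s2=0 s3=0 s1=1
t2.Δ3 clk=1 s0=1 s2=0 s3=0 s1=0
t3.Δ0 clk=1 s0=1 s2=0 s3=0 s1=0
t3.Δ1 clk=0 s0=1 s2=0 s3=0 s1=0
t4.Δ0 clk=0 s0=1 s2=0 s3=0 s1=0
t4.Δ1 clk=1 s0=1 s2=0 s3=0 s1=0
t4.Δ2 clk=1 s0=0 s2=0 s3=0 s1=0
t5.Δ0 clk=1 s0=0 s2=0 s3=0 s1=0
t5.Δ1 clk=0 s0=0 s2=0 s3=0 s1=0
t6.Δ0 clk=0 s0=0 s2=0 s3=0 s1=0
t6.Δ1 clk=1 s0=0 s2=0 s3=0 s1=0

2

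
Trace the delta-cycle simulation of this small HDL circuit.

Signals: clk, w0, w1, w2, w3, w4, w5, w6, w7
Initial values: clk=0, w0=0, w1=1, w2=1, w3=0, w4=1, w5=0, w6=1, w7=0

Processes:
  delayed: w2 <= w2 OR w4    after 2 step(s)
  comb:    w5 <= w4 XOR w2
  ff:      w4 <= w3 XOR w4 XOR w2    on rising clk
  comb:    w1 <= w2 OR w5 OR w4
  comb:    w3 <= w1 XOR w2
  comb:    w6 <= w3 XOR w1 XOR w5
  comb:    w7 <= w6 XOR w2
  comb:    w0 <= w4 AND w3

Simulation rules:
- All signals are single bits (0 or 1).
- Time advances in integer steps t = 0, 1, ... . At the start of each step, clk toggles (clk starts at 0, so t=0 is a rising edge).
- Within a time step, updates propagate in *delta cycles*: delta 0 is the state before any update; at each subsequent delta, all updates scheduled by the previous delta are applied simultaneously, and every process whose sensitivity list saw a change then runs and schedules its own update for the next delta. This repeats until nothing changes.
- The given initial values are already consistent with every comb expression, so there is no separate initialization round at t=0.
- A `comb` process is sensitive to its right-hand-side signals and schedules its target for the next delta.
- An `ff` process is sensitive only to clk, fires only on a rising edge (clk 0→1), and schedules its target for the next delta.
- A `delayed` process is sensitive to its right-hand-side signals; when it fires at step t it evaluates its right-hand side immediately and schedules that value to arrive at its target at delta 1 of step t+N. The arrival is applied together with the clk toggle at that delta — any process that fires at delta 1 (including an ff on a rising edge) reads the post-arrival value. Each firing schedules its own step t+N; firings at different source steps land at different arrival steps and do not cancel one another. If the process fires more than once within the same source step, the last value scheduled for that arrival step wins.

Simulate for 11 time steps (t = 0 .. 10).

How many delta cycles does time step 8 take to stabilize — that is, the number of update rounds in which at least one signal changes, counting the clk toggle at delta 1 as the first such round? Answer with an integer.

5

t0.Δ0 w2=1 w5=0 w4=1 w7=0 clk=0 w1=1 w6=1 w3=0 w0=0
t0.Δ1 w2=1 w5=0 w4=1 w7=0 clk=1 w1=1 w6=1 w3=0 w0=0
t0.Δ2 w2=1 w5=0 w4=0 w7=0 clk=1 w1=1 w6=1 w3=0 w0=0
t0.Δ3 w2=1 w5=1 w4=0 w7=0 clk=1 w1=1 w6=1 w3=0 w0=0
t0.Δ4 w2=1 w5=1 w4=0 w7=0 clk=1 w1=1 w6=0 w3=0 w0=0
t0.Δ5 w2=1 w5=1 w4=0 w7=1 clk=1 w1=1 w6=0 w3=0 w0=0
t1.Δ0 w2=1 w5=1 w4=0 w7=1 clk=1 w1=1 w6=0 w3=0 w0=0
t1.Δ1 w2=1 w5=1 w4=0 w7=1 clk=0 w1=1 w6=0 w3=0 w0=0
t2.Δ0 w2=1 w5=1 w4=0 w7=1 clk=0 w1=1 w6=0 w3=0 w0=0
t2.Δ1 w2=1 w5=1 w4=0 w7=1 clk=1 w1=1 w6=0 w3=0 w0=0
t2.Δ2 w2=1 w5=1 w4=1 w7=1 clk=1 w1=1 w6=0 w3=0 w0=0
t2.Δ3 w2=1 w5=0 w4=1 w7=1 clk=1 w1=1 w6=0 w3=0 w0=0
t2.Δ4 w2=1 w5=0 w4=1 w7=1 clk=1 w1=1 w6=1 w3=0 w0=0
t2.Δ5 w2=1 w5=0 w4=1 w7=0 clk=1 w1=1 w6=1 w3=0 w0=0
t3.Δ0 w2=1 w5=0 w4=1 w7=0 clk=1 w1=1 w6=1 w3=0 w0=0
t3.Δ1 w2=1 w5=0 w4=1 w7=0 clk=0 w1=1 w6=1 w3=0 w0=0
t4.Δ0 w2=1 w5=0 w4=1 w7=0 clk=0 w1=1 w6=1 w3=0 w0=0
t4.Δ1 w2=1 w5=0 w4=1 w7=0 clk=1 w1=1 w6=1 w3=0 w0=0
t4.Δ2 w2=1 w5=0 w4=0 w7=0 clk=1 w1=1 w6=1 w3=0 w0=0
t4.Δ3 w2=1 w5=1 w4=0 w7=0 clk=1 w1=1 w6=1 w3=0 w0=0
t4.Δ4 w2=1 w5=1 w4=0 w7=0 clk=1 w1=1 w6=0 w3=0 w0=0
t4.Δ5 w2=1 w5=1 w4=0 w7=1 clk=1 w1=1 w6=0 w3=0 w0=0
t5.Δ0 w2=1 w5=1 w4=0 w7=1 clk=1 w1=1 w6=0 w3=0 w0=0
t5.Δ1 w2=1 w5=1 w4=0 w7=1 clk=0 w1=1 w6=0 w3=0 w0=0
t6.Δ0 w2=1 w5=1 w4=0 w7=1 clk=0 w1=1 w6=0 w3=0 w0=0
t6.Δ1 w2=1 w5=1 w4=0 w7=1 clk=1 w1=1 w6=0 w3=0 w0=0
t6.Δ2 w2=1 w5=1 w4=1 w7=1 clk=1 w1=1 w6=0 w3=0 w0=0
t6.Δ3 w2=1 w5=0 w4=1 w7=1 clk=1 w1=1 w6=0 w3=0 w0=0
t6.Δ4 w2=1 w5=0 w4=1 w7=1 clk=1 w1=1 w6=1 w3=0 w0=0
t6.Δ5 w2=1 w5=0 w4=1 w7=0 clk=1 w1=1 w6=1 w3=0 w0=0
t7.Δ0 w2=1 w5=0 w4=1 w7=0 clk=1 w1=1 w6=1 w3=0 w0=0
t7.Δ1 w2=1 w5=0 w4=1 w7=0 clk=0 w1=1 w6=1 w3=0 w0=0
t8.Δ0 w2=1 w5=0 w4=1 w7=0 clk=0 w1=1 w6=1 w3=0 w0=0
t8.Δ1 w2=1 w5=0 w4=1 w7=0 clk=1 w1=1 w6=1 w3=0 w0=0
t8.Δ2 w2=1 w5=0 w4=0 w7=0 clk=1 w1=1 w6=1 w3=0 w0=0
t8.Δ3 w2=1 w5=1 w4=0 w7=0 clk=1 w1=1 w6=1 w3=0 w0=0
t8.Δ4 w2=1 w5=1 w4=0 w7=0 clk=1 w1=1 w6=0 w3=0 w0=0
t8.Δ5 w2=1 w5=1 w4=0 w7=1 clk=1 w1=1 w6=0 w3=0 w0=0
t9.Δ0 w2=1 w5=1 w4=0 w7=1 clk=1 w1=1 w6=0 w3=0 w0=0
t9.Δ1 w2=1 w5=1 w4=0 w7=1 clk=0 w1=1 w6=0 w3=0 w0=0
t10.Δ0 w2=1 w5=1 w4=0 w7=1 clk=0 w1=1 w6=0 w3=0 w0=0
t10.Δ1 w2=1 w5=1 w4=0 w7=1 clk=1 w1=1 w6=0 w3=0 w0=0
t10.Δ2 w2=1 w5=1 w4=1 w7=1 clk=1 w1=1 w6=0 w3=0 w0=0
t10.Δ3 w2=1 w5=0 w4=1 w7=1 clk=1 w1=1 w6=0 w3=0 w0=0
t10.Δ4 w2=1 w5=0 w4=1 w7=1 clk=1 w1=1 w6=1 w3=0 w0=0
t10.Δ5 w2=1 w5=0 w4=1 w7=0 clk=1 w1=1 w6=1 w3=0 w0=0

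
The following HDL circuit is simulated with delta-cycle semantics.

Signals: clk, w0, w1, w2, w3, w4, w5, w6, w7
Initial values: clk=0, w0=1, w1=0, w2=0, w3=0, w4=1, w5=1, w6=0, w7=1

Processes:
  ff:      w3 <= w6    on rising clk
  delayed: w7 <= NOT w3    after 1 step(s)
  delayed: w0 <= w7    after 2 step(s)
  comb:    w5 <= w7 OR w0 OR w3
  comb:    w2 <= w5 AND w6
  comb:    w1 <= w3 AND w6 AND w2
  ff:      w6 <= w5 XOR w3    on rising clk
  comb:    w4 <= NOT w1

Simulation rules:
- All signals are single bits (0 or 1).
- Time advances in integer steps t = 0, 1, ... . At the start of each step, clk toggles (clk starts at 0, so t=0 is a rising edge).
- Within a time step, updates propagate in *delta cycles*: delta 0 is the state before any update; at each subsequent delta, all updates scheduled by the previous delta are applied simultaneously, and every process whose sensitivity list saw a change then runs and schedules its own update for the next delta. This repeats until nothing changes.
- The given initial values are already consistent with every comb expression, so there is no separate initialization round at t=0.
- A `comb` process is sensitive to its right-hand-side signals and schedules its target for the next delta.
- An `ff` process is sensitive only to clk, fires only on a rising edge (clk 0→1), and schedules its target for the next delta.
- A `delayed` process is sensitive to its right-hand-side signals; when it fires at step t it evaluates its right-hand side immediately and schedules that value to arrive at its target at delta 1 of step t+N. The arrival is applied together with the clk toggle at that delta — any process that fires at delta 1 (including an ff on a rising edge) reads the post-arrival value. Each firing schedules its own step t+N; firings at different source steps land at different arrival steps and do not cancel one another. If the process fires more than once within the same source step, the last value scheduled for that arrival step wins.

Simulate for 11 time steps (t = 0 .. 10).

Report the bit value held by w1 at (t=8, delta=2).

t0.Δ0 w0=1 w1=0 w3=0 w5=1 w6=0 w7=1 w4=1 w2=0 clk=0
t0.Δ1 w0=1 w1=0 w3=0 w5=1 w6=0 w7=1 w4=1 w2=0 clk=1
t0.Δ2 w0=1 w1=0 w3=0 w5=1 w6=1 w7=1 w4=1 w2=0 clk=1
t0.Δ3 w0=1 w1=0 w3=0 w5=1 w6=1 w7=1 w4=1 w2=1 clk=1
t1.Δ0 w0=1 w1=0 w3=0 w5=1 w6=1 w7=1 w4=1 w2=1 clk=1
t1.Δ1 w0=1 w1=0 w3=0 w5=1 w6=1 w7=1 w4=1 w2=1 clk=0
t2.Δ0 w0=1 w1=0 w3=0 w5=1 w6=1 w7=1 w4=1 w2=1 clk=0
t2.Δ1 w0=1 w1=0 w3=0 w5=1 w6=1 w7=1 w4=1 w2=1 clk=1
t2.Δ2 w0=1 w1=0 w3=1 w5=1 w6=1 w7=1 w4=1 w2=1 clk=1
t2.Δ3 w0=1 w1=1 w3=1 w5=1 w6=1 w7=1 w4=1 w2=1 clk=1
t2.Δ4 w0=1 w1=1 w3=1 w5=1 w6=1 w7=1 w4=0 w2=1 clk=1
t3.Δ0 w0=1 w1=1 w3=1 w5=1 w6=1 w7=1 w4=0 w2=1 clk=1
t3.Δ1 w0=1 w1=1 w3=1 w5=1 w6=1 w7=0 w4=0 w2=1 clk=0
t4.Δ0 w0=1 w1=1 w3=1 w5=1 w6=1 w7=0 w4=0 w2=1 clk=0
t4.Δ1 w0=1 w1=1 w3=1 w5=1 w6=1 w7=0 w4=0 w2=1 clk=1
t4.Δ2 w0=1 w1=1 w3=1 w5=1 w6=0 w7=0 w4=0 w2=1 clk=1
t4.Δ3 w0=1 w1=0 w3=1 w5=1 w6=0 w7=0 w4=0 w2=0 clk=1
t4.Δ4 w0=1 w1=0 w3=1 w5=1 w6=0 w7=0 w4=1 w2=0 clk=1
t5.Δ0 w0=1 w1=0 w3=1 w5=1 w6=0 w7=0 w4=1 w2=0 clk=1
t5.Δ1 w0=0 w1=0 w3=1 w5=1 w6=0 w7=0 w4=1 w2=0 clk=0
t6.Δ0 w0=0 w1=0 w3=1 w5=1 w6=0 w7=0 w4=1 w2=0 clk=0
t6.Δ1 w0=0 w1=0 w3=1 w5=1 w6=0 w7=0 w4=1 w2=0 clk=1
t6.Δ2 w0=0 w1=0 w3=0 w5=1 w6=0 w7=0 w4=1 w2=0 clk=1
t6.Δ3 w0=0 w1=0 w3=0 w5=0 w6=0 w7=0 w4=1 w2=0 clk=1
t7.Δ0 w0=0 w1=0 w3=0 w5=0 w6=0 w7=0 w4=1 w2=0 clk=1
t7.Δ1 w0=0 w1=0 w3=0 w5=0 w6=0 w7=1 w4=1 w2=0 clk=0
t7.Δ2 w0=0 w1=0 w3=0 w5=1 w6=0 w7=1 w4=1 w2=0 clk=0
t8.Δ0 w0=0 w1=0 w3=0 w5=1 w6=0 w7=1 w4=1 w2=0 clk=0
t8.Δ1 w0=0 w1=0 w3=0 w5=1 w6=0 w7=1 w4=1 w2=0 clk=1
t8.Δ2 w0=0 w1=0 w3=0 w5=1 w6=1 w7=1 w4=1 w2=0 clk=1
t8.Δ3 w0=0 w1=0 w3=0 w5=1 w6=1 w7=1 w4=1 w2=1 clk=1
t9.Δ0 w0=0 w1=0 w3=0 w5=1 w6=1 w7=1 w4=1 w2=1 clk=1
t9.Δ1 w0=1 w1=0 w3=0 w5=1 w6=1 w7=1 w4=1 w2=1 clk=0
t10.Δ0 w0=1 w1=0 w3=0 w5=1 w6=1 w7=1 w4=1 w2=1 clk=0
t10.Δ1 w0=1 w1=0 w3=0 w5=1 w6=1 w7=1 w4=1 w2=1 clk=1
t10.Δ2 w0=1 w1=0 w3=1 w5=1 w6=1 w7=1 w4=1 w2=1 clk=1
t10.Δ3 w0=1 w1=1 w3=1 w5=1 w6=1 w7=1 w4=1 w2=1 clk=1
t10.Δ4 w0=1 w1=1 w3=1 w5=1 w6=1 w7=1 w4=0 w2=1 clk=1

0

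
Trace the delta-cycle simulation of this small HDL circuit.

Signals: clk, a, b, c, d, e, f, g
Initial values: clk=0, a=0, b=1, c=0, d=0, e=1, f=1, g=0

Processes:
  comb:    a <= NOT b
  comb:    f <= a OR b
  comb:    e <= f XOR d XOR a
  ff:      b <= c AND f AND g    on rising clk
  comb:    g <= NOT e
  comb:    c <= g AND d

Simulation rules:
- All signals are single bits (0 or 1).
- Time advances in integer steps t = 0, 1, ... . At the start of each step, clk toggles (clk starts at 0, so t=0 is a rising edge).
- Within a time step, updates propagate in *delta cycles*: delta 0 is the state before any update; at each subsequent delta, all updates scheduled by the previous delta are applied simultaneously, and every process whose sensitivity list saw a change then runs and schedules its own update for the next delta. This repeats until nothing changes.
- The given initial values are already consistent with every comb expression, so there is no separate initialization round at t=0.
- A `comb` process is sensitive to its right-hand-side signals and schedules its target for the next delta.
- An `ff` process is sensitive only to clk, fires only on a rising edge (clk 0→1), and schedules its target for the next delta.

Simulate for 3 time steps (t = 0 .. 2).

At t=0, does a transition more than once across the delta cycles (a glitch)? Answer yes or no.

no

[bits: g,d,f,clk,e,c,b,a]
t=0: Δ0=00101010 Δ1=00111010 Δ2=00111000 Δ3=00011001 Δ4=00111001 Δ5=00110001 Δ6=10110001 | 6Δ
t=1: Δ0=10110001 Δ1=10100001 | 1Δ
t=2: Δ0=10100001 Δ1=10110001 | 1Δ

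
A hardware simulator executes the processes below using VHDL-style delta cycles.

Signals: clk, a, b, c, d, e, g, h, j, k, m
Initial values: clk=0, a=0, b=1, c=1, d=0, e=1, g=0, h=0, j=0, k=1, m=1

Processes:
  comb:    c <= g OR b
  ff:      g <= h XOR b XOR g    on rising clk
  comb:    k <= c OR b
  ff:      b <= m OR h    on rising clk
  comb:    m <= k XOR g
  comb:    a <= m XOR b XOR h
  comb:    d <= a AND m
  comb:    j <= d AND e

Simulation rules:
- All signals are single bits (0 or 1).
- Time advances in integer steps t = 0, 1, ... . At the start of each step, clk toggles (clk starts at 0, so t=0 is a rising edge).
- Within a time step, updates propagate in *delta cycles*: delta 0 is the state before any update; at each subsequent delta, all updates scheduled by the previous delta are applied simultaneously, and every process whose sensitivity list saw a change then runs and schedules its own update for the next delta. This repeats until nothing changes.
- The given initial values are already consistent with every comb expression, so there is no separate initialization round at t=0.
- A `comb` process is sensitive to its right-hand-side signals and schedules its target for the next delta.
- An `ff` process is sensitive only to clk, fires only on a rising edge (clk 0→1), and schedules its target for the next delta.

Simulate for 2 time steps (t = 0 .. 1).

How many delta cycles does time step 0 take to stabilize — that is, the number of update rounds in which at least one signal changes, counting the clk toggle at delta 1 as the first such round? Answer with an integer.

[bits: g,clk,d,m,a,j,k,e,b,h,c]
t=0: Δ0=00010011101 Δ1=01010011101 Δ2=11010011101 Δ3=11000011101 Δ4=11001011101 | 4Δ
t=1: Δ0=11001011101 Δ1=10001011101 | 1Δ

4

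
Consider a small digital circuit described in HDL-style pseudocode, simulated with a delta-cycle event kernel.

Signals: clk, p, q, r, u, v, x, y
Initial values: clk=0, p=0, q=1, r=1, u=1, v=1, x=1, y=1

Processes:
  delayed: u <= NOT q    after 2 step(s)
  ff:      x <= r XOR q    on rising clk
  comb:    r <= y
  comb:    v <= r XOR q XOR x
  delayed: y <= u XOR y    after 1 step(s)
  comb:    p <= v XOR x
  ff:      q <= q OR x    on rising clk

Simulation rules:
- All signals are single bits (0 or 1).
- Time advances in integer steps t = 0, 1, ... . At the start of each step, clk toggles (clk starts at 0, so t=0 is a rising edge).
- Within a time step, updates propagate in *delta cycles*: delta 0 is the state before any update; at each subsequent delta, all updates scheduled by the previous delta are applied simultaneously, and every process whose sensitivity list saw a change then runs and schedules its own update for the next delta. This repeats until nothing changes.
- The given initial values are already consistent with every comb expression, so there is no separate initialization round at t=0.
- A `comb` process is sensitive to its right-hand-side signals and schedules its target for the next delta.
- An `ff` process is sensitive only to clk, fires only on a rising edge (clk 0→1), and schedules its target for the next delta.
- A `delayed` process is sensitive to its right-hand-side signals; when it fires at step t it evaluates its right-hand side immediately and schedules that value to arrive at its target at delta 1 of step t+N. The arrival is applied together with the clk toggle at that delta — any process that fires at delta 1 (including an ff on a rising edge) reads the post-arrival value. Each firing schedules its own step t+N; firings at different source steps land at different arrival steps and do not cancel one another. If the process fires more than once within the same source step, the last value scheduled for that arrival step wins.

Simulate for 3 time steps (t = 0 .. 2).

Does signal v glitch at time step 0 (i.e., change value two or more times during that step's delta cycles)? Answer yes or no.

t0.Δ0 x=1 r=1 p=0 clk=0 v=1 q=1 u=1 y=1
t0.Δ1 x=1 r=1 p=0 clk=1 v=1 q=1 u=1 y=1
t0.Δ2 x=0 r=1 p=0 clk=1 v=1 q=1 u=1 y=1
t0.Δ3 x=0 r=1 p=1 clk=1 v=0 q=1 u=1 y=1
t0.Δ4 x=0 r=1 p=0 clk=1 v=0 q=1 u=1 y=1
t1.Δ0 x=0 r=1 p=0 clk=1 v=0 q=1 u=1 y=1
t1.Δ1 x=0 r=1 p=0 clk=0 v=0 q=1 u=1 y=1
t2.Δ0 x=0 r=1 p=0 clk=0 v=0 q=1 u=1 y=1
t2.Δ1 x=0 r=1 p=0 clk=1 v=0 q=1 u=1 y=1

no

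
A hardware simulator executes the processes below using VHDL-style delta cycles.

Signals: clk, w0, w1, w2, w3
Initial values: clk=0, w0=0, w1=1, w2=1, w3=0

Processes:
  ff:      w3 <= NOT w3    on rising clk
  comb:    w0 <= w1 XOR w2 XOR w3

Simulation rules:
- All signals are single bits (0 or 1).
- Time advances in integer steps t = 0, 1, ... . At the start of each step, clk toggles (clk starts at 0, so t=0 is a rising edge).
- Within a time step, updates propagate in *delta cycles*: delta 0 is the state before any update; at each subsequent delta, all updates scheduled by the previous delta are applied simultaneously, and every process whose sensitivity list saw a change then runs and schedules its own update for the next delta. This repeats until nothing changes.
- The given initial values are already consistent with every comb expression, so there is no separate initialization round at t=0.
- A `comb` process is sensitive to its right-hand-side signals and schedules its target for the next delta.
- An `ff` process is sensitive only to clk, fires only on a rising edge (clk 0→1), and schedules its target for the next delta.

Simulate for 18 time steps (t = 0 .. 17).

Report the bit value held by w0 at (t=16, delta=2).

[bits: w0,w2,w3,w1,clk]
t=0: Δ0=01010 Δ1=01011 Δ2=01111 Δ3=11111 | 3Δ
t=1: Δ0=11111 Δ1=11110 | 1Δ
t=2: Δ0=11110 Δ1=11111 Δ2=11011 Δ3=01011 | 3Δ
t=3: Δ0=01011 Δ1=01010 | 1Δ
t=4: Δ0=01010 Δ1=01011 Δ2=01111 Δ3=11111 | 3Δ
t=5: Δ0=11111 Δ1=11110 | 1Δ
t=6: Δ0=11110 Δ1=11111 Δ2=11011 Δ3=01011 | 3Δ
t=7: Δ0=01011 Δ1=01010 | 1Δ
t=8: Δ0=01010 Δ1=01011 Δ2=01111 Δ3=11111 | 3Δ
t=9: Δ0=11111 Δ1=11110 | 1Δ
t=10: Δ0=11110 Δ1=11111 Δ2=11011 Δ3=01011 | 3Δ
t=11: Δ0=01011 Δ1=01010 | 1Δ
t=12: Δ0=01010 Δ1=01011 Δ2=01111 Δ3=11111 | 3Δ
t=13: Δ0=11111 Δ1=11110 | 1Δ
t=14: Δ0=11110 Δ1=11111 Δ2=11011 Δ3=01011 | 3Δ
t=15: Δ0=01011 Δ1=01010 | 1Δ
t=16: Δ0=01010 Δ1=01011 Δ2=01111 Δ3=11111 | 3Δ
t=17: Δ0=11111 Δ1=11110 | 1Δ

0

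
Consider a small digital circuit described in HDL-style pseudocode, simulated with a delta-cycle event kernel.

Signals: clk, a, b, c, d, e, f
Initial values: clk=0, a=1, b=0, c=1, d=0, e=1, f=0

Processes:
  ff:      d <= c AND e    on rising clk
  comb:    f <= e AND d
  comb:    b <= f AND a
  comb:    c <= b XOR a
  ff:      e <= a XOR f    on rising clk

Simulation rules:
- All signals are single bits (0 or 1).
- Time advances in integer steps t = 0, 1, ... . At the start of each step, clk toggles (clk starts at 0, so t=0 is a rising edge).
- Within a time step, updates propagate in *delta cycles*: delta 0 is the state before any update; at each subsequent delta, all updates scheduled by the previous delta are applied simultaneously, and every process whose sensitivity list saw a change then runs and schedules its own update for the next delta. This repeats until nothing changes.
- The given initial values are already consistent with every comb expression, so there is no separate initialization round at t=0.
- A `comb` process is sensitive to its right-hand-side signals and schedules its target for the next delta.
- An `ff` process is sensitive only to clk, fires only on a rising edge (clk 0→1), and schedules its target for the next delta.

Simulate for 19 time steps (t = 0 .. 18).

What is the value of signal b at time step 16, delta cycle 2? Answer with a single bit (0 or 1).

t0.Δ0 d=0 e=1 a=1 c=1 f=0 b=0 clk=0
t0.Δ1 d=0 e=1 a=1 c=1 f=0 b=0 clk=1
t0.Δ2 d=1 e=1 a=1 c=1 f=0 b=0 clk=1
t0.Δ3 d=1 e=1 a=1 c=1 f=1 b=0 clk=1
t0.Δ4 d=1 e=1 a=1 c=1 f=1 b=1 clk=1
t0.Δ5 d=1 e=1 a=1 c=0 f=1 b=1 clk=1
t1.Δ0 d=1 e=1 a=1 c=0 f=1 b=1 clk=1
t1.Δ1 d=1 e=1 a=1 c=0 f=1 b=1 clk=0
t2.Δ0 d=1 e=1 a=1 c=0 f=1 b=1 clk=0
t2.Δ1 d=1 e=1 a=1 c=0 f=1 b=1 clk=1
t2.Δ2 d=0 e=0 a=1 c=0 f=1 b=1 clk=1
t2.Δ3 d=0 e=0 a=1 c=0 f=0 b=1 clk=1
t2.Δ4 d=0 e=0 a=1 c=0 f=0 b=0 clk=1
t2.Δ5 d=0 e=0 a=1 c=1 f=0 b=0 clk=1
t3.Δ0 d=0 e=0 a=1 c=1 f=0 b=0 clk=1
t3.Δ1 d=0 e=0 a=1 c=1 f=0 b=0 clk=0
t4.Δ0 d=0 e=0 a=1 c=1 f=0 b=0 clk=0
t4.Δ1 d=0 e=0 a=1 c=1 f=0 b=0 clk=1
t4.Δ2 d=0 e=1 a=1 c=1 f=0 b=0 clk=1
t5.Δ0 d=0 e=1 a=1 c=1 f=0 b=0 clk=1
t5.Δ1 d=0 e=1 a=1 c=1 f=0 b=0 clk=0
t6.Δ0 d=0 e=1 a=1 c=1 f=0 b=0 clk=0
t6.Δ1 d=0 e=1 a=1 c=1 f=0 b=0 clk=1
t6.Δ2 d=1 e=1 a=1 c=1 f=0 b=0 clk=1
t6.Δ3 d=1 e=1 a=1 c=1 f=1 b=0 clk=1
t6.Δ4 d=1 e=1 a=1 c=1 f=1 b=1 clk=1
t6.Δ5 d=1 e=1 a=1 c=0 f=1 b=1 clk=1
t7.Δ0 d=1 e=1 a=1 c=0 f=1 b=1 clk=1
t7.Δ1 d=1 e=1 a=1 c=0 f=1 b=1 clk=0
t8.Δ0 d=1 e=1 a=1 c=0 f=1 b=1 clk=0
t8.Δ1 d=1 e=1 a=1 c=0 f=1 b=1 clk=1
t8.Δ2 d=0 e=0 a=1 c=0 f=1 b=1 clk=1
t8.Δ3 d=0 e=0 a=1 c=0 f=0 b=1 clk=1
t8.Δ4 d=0 e=0 a=1 c=0 f=0 b=0 clk=1
t8.Δ5 d=0 e=0 a=1 c=1 f=0 b=0 clk=1
t9.Δ0 d=0 e=0 a=1 c=1 f=0 b=0 clk=1
t9.Δ1 d=0 e=0 a=1 c=1 f=0 b=0 clk=0
t10.Δ0 d=0 e=0 a=1 c=1 f=0 b=0 clk=0
t10.Δ1 d=0 e=0 a=1 c=1 f=0 b=0 clk=1
t10.Δ2 d=0 e=1 a=1 c=1 f=0 b=0 clk=1
t11.Δ0 d=0 e=1 a=1 c=1 f=0 b=0 clk=1
t11.Δ1 d=0 e=1 a=1 c=1 f=0 b=0 clk=0
t12.Δ0 d=0 e=1 a=1 c=1 f=0 b=0 clk=0
t12.Δ1 d=0 e=1 a=1 c=1 f=0 b=0 clk=1
t12.Δ2 d=1 e=1 a=1 c=1 f=0 b=0 clk=1
t12.Δ3 d=1 e=1 a=1 c=1 f=1 b=0 clk=1
t12.Δ4 d=1 e=1 a=1 c=1 f=1 b=1 clk=1
t12.Δ5 d=1 e=1 a=1 c=0 f=1 b=1 clk=1
t13.Δ0 d=1 e=1 a=1 c=0 f=1 b=1 clk=1
t13.Δ1 d=1 e=1 a=1 c=0 f=1 b=1 clk=0
t14.Δ0 d=1 e=1 a=1 c=0 f=1 b=1 clk=0
t14.Δ1 d=1 e=1 a=1 c=0 f=1 b=1 clk=1
t14.Δ2 d=0 e=0 a=1 c=0 f=1 b=1 clk=1
t14.Δ3 d=0 e=0 a=1 c=0 f=0 b=1 clk=1
t14.Δ4 d=0 e=0 a=1 c=0 f=0 b=0 clk=1
t14.Δ5 d=0 e=0 a=1 c=1 f=0 b=0 clk=1
t15.Δ0 d=0 e=0 a=1 c=1 f=0 b=0 clk=1
t15.Δ1 d=0 e=0 a=1 c=1 f=0 b=0 clk=0
t16.Δ0 d=0 e=0 a=1 c=1 f=0 b=0 clk=0
t16.Δ1 d=0 e=0 a=1 c=1 f=0 b=0 clk=1
t16.Δ2 d=0 e=1 a=1 c=1 f=0 b=0 clk=1
t17.Δ0 d=0 e=1 a=1 c=1 f=0 b=0 clk=1
t17.Δ1 d=0 e=1 a=1 c=1 f=0 b=0 clk=0
t18.Δ0 d=0 e=1 a=1 c=1 f=0 b=0 clk=0
t18.Δ1 d=0 e=1 a=1 c=1 f=0 b=0 clk=1
t18.Δ2 d=1 e=1 a=1 c=1 f=0 b=0 clk=1
t18.Δ3 d=1 e=1 a=1 c=1 f=1 b=0 clk=1
t18.Δ4 d=1 e=1 a=1 c=1 f=1 b=1 clk=1
t18.Δ5 d=1 e=1 a=1 c=0 f=1 b=1 clk=1

0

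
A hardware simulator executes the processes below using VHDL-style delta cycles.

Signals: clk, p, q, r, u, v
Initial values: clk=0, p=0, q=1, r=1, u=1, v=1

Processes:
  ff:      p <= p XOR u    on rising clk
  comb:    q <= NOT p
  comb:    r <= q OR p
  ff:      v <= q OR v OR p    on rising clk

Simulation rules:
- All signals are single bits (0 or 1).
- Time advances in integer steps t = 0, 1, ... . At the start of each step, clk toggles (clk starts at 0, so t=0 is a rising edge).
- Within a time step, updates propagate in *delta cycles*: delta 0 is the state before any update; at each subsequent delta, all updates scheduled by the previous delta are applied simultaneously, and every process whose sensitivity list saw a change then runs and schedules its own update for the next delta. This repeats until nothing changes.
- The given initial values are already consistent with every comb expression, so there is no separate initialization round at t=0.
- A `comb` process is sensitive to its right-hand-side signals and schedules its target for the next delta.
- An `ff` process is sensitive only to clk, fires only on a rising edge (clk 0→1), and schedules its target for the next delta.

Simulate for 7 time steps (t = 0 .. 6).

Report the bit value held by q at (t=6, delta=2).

t0.Δ0 r=1 clk=0 q=1 v=1 p=0 u=1
t0.Δ1 r=1 clk=1 q=1 v=1 p=0 u=1
t0.Δ2 r=1 clk=1 q=1 v=1 p=1 u=1
t0.Δ3 r=1 clk=1 q=0 v=1 p=1 u=1
t1.Δ0 r=1 clk=1 q=0 v=1 p=1 u=1
t1.Δ1 r=1 clk=0 q=0 v=1 p=1 u=1
t2.Δ0 r=1 clk=0 q=0 v=1 p=1 u=1
t2.Δ1 r=1 clk=1 q=0 v=1 p=1 u=1
t2.Δ2 r=1 clk=1 q=0 v=1 p=0 u=1
t2.Δ3 r=0 clk=1 q=1 v=1 p=0 u=1
t2.Δ4 r=1 clk=1 q=1 v=1 p=0 u=1
t3.Δ0 r=1 clk=1 q=1 v=1 p=0 u=1
t3.Δ1 r=1 clk=0 q=1 v=1 p=0 u=1
t4.Δ0 r=1 clk=0 q=1 v=1 p=0 u=1
t4.Δ1 r=1 clk=1 q=1 v=1 p=0 u=1
t4.Δ2 r=1 clk=1 q=1 v=1 p=1 u=1
t4.Δ3 r=1 clk=1 q=0 v=1 p=1 u=1
t5.Δ0 r=1 clk=1 q=0 v=1 p=1 u=1
t5.Δ1 r=1 clk=0 q=0 v=1 p=1 u=1
t6.Δ0 r=1 clk=0 q=0 v=1 p=1 u=1
t6.Δ1 r=1 clk=1 q=0 v=1 p=1 u=1
t6.Δ2 r=1 clk=1 q=0 v=1 p=0 u=1
t6.Δ3 r=0 clk=1 q=1 v=1 p=0 u=1
t6.Δ4 r=1 clk=1 q=1 v=1 p=0 u=1

0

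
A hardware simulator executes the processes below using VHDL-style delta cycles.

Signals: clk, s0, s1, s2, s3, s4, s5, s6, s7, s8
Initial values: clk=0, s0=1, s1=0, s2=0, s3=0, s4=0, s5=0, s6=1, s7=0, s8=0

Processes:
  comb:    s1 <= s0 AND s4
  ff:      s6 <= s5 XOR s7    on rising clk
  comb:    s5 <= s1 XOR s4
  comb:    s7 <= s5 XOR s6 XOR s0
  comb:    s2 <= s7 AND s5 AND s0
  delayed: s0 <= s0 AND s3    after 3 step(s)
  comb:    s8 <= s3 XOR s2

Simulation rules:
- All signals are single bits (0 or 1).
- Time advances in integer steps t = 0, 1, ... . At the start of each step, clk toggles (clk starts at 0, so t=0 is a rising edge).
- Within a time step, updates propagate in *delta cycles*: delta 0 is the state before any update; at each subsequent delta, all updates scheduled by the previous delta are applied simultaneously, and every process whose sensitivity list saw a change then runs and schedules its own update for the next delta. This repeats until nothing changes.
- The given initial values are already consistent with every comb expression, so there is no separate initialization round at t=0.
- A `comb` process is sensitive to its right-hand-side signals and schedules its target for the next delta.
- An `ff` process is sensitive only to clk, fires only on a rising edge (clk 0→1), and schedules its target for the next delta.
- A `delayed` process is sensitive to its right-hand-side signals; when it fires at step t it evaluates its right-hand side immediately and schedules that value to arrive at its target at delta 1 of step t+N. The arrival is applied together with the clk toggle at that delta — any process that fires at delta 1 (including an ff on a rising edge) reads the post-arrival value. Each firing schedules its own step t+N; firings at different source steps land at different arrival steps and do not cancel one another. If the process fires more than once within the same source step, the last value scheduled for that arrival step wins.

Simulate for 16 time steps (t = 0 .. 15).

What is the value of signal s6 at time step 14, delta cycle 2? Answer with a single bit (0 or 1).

1

t0.Δ0 s4=0 clk=0 s8=0 s5=0 s0=1 s1=0 s2=0 s7=0 s3=0 s6=1
t0.Δ1 s4=0 clk=1 s8=0 s5=0 s0=1 s1=0 s2=0 s7=0 s3=0 s6=1
t0.Δ2 s4=0 clk=1 s8=0 s5=0 s0=1 s1=0 s2=0 s7=0 s3=0 s6=0
t0.Δ3 s4=0 clk=1 s8=0 s5=0 s0=1 s1=0 s2=0 s7=1 s3=0 s6=0
t1.Δ0 s4=0 clk=1 s8=0 s5=0 s0=1 s1=0 s2=0 s7=1 s3=0 s6=0
t1.Δ1 s4=0 clk=0 s8=0 s5=0 s0=1 s1=0 s2=0 s7=1 s3=0 s6=0
t2.Δ0 s4=0 clk=0 s8=0 s5=0 s0=1 s1=0 s2=0 s7=1 s3=0 s6=0
t2.Δ1 s4=0 clk=1 s8=0 s5=0 s0=1 s1=0 s2=0 s7=1 s3=0 s6=0
t2.Δ2 s4=0 clk=1 s8=0 s5=0 s0=1 s1=0 s2=0 s7=1 s3=0 s6=1
t2.Δ3 s4=0 clk=1 s8=0 s5=0 s0=1 s1=0 s2=0 s7=0 s3=0 s6=1
t3.Δ0 s4=0 clk=1 s8=0 s5=0 s0=1 s1=0 s2=0 s7=0 s3=0 s6=1
t3.Δ1 s4=0 clk=0 s8=0 s5=0 s0=1 s1=0 s2=0 s7=0 s3=0 s6=1
t4.Δ0 s4=0 clk=0 s8=0 s5=0 s0=1 s1=0 s2=0 s7=0 s3=0 s6=1
t4.Δ1 s4=0 clk=1 s8=0 s5=0 s0=1 s1=0 s2=0 s7=0 s3=0 s6=1
t4.Δ2 s4=0 clk=1 s8=0 s5=0 s0=1 s1=0 s2=0 s7=0 s3=0 s6=0
t4.Δ3 s4=0 clk=1 s8=0 s5=0 s0=1 s1=0 s2=0 s7=1 s3=0 s6=0
t5.Δ0 s4=0 clk=1 s8=0 s5=0 s0=1 s1=0 s2=0 s7=1 s3=0 s6=0
t5.Δ1 s4=0 clk=0 s8=0 s5=0 s0=1 s1=0 s2=0 s7=1 s3=0 s6=0
t6.Δ0 s4=0 clk=0 s8=0 s5=0 s0=1 s1=0 s2=0 s7=1 s3=0 s6=0
t6.Δ1 s4=0 clk=1 s8=0 s5=0 s0=1 s1=0 s2=0 s7=1 s3=0 s6=0
t6.Δ2 s4=0 clk=1 s8=0 s5=0 s0=1 s1=0 s2=0 s7=1 s3=0 s6=1
t6.Δ3 s4=0 clk=1 s8=0 s5=0 s0=1 s1=0 s2=0 s7=0 s3=0 s6=1
t7.Δ0 s4=0 clk=1 s8=0 s5=0 s0=1 s1=0 s2=0 s7=0 s3=0 s6=1
t7.Δ1 s4=0 clk=0 s8=0 s5=0 s0=1 s1=0 s2=0 s7=0 s3=0 s6=1
t8.Δ0 s4=0 clk=0 s8=0 s5=0 s0=1 s1=0 s2=0 s7=0 s3=0 s6=1
t8.Δ1 s4=0 clk=1 s8=0 s5=0 s0=1 s1=0 s2=0 s7=0 s3=0 s6=1
t8.Δ2 s4=0 clk=1 s8=0 s5=0 s0=1 s1=0 s2=0 s7=0 s3=0 s6=0
t8.Δ3 s4=0 clk=1 s8=0 s5=0 s0=1 s1=0 s2=0 s7=1 s3=0 s6=0
t9.Δ0 s4=0 clk=1 s8=0 s5=0 s0=1 s1=0 s2=0 s7=1 s3=0 s6=0
t9.Δ1 s4=0 clk=0 s8=0 s5=0 s0=1 s1=0 s2=0 s7=1 s3=0 s6=0
t10.Δ0 s4=0 clk=0 s8=0 s5=0 s0=1 s1=0 s2=0 s7=1 s3=0 s6=0
t10.Δ1 s4=0 clk=1 s8=0 s5=0 s0=1 s1=0 s2=0 s7=1 s3=0 s6=0
t10.Δ2 s4=0 clk=1 s8=0 s5=0 s0=1 s1=0 s2=0 s7=1 s3=0 s6=1
t10.Δ3 s4=0 clk=1 s8=0 s5=0 s0=1 s1=0 s2=0 s7=0 s3=0 s6=1
t11.Δ0 s4=0 clk=1 s8=0 s5=0 s0=1 s1=0 s2=0 s7=0 s3=0 s6=1
t11.Δ1 s4=0 clk=0 s8=0 s5=0 s0=1 s1=0 s2=0 s7=0 s3=0 s6=1
t12.Δ0 s4=0 clk=0 s8=0 s5=0 s0=1 s1=0 s2=0 s7=0 s3=0 s6=1
t12.Δ1 s4=0 clk=1 s8=0 s5=0 s0=1 s1=0 s2=0 s7=0 s3=0 s6=1
t12.Δ2 s4=0 clk=1 s8=0 s5=0 s0=1 s1=0 s2=0 s7=0 s3=0 s6=0
t12.Δ3 s4=0 clk=1 s8=0 s5=0 s0=1 s1=0 s2=0 s7=1 s3=0 s6=0
t13.Δ0 s4=0 clk=1 s8=0 s5=0 s0=1 s1=0 s2=0 s7=1 s3=0 s6=0
t13.Δ1 s4=0 clk=0 s8=0 s5=0 s0=1 s1=0 s2=0 s7=1 s3=0 s6=0
t14.Δ0 s4=0 clk=0 s8=0 s5=0 s0=1 s1=0 s2=0 s7=1 s3=0 s6=0
t14.Δ1 s4=0 clk=1 s8=0 s5=0 s0=1 s1=0 s2=0 s7=1 s3=0 s6=0
t14.Δ2 s4=0 clk=1 s8=0 s5=0 s0=1 s1=0 s2=0 s7=1 s3=0 s6=1
t14.Δ3 s4=0 clk=1 s8=0 s5=0 s0=1 s1=0 s2=0 s7=0 s3=0 s6=1
t15.Δ0 s4=0 clk=1 s8=0 s5=0 s0=1 s1=0 s2=0 s7=0 s3=0 s6=1
t15.Δ1 s4=0 clk=0 s8=0 s5=0 s0=1 s1=0 s2=0 s7=0 s3=0 s6=1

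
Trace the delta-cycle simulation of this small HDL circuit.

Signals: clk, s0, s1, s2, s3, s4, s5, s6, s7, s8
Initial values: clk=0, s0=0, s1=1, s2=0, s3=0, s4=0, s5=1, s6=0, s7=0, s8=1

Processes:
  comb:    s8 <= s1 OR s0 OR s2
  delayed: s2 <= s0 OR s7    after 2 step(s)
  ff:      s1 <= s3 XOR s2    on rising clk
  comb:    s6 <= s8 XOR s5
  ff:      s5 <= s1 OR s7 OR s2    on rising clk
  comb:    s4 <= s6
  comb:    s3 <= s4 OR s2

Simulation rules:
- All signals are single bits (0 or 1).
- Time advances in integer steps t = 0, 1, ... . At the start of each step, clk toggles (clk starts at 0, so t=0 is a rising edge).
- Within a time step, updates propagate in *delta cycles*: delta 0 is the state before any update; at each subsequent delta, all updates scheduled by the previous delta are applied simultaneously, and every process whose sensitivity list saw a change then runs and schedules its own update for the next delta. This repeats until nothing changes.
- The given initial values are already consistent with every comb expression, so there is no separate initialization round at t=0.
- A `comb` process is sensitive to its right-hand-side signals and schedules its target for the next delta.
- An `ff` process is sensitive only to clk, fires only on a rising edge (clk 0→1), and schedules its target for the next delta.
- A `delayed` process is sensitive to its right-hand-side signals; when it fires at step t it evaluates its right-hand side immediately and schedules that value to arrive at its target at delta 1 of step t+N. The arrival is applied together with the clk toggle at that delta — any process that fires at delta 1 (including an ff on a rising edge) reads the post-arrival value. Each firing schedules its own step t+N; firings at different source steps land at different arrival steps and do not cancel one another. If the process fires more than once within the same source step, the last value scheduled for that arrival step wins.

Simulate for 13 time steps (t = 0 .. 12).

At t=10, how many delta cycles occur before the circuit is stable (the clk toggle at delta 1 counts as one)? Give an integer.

t0.Δ0 s3=0 s5=1 s7=0 clk=0 s1=1 s6=0 s8=1 s4=0 s0=0 s2=0
t0.Δ1 s3=0 s5=1 s7=0 clk=1 s1=1 s6=0 s8=1 s4=0 s0=0 s2=0
t0.Δ2 s3=0 s5=1 s7=0 clk=1 s1=0 s6=0 s8=1 s4=0 s0=0 s2=0
t0.Δ3 s3=0 s5=1 s7=0 clk=1 s1=0 s6=0 s8=0 s4=0 s0=0 s2=0
t0.Δ4 s3=0 s5=1 s7=0 clk=1 s1=0 s6=1 s8=0 s4=0 s0=0 s2=0
t0.Δ5 s3=0 s5=1 s7=0 clk=1 s1=0 s6=1 s8=0 s4=1 s0=0 s2=0
t0.Δ6 s3=1 s5=1 s7=0 clk=1 s1=0 s6=1 s8=0 s4=1 s0=0 s2=0
t1.Δ0 s3=1 s5=1 s7=0 clk=1 s1=0 s6=1 s8=0 s4=1 s0=0 s2=0
t1.Δ1 s3=1 s5=1 s7=0 clk=0 s1=0 s6=1 s8=0 s4=1 s0=0 s2=0
t2.Δ0 s3=1 s5=1 s7=0 clk=0 s1=0 s6=1 s8=0 s4=1 s0=0 s2=0
t2.Δ1 s3=1 s5=1 s7=0 clk=1 s1=0 s6=1 s8=0 s4=1 s0=0 s2=0
t2.Δ2 s3=1 s5=0 s7=0 clk=1 s1=1 s6=1 s8=0 s4=1 s0=0 s2=0
t2.Δ3 s3=1 s5=0 s7=0 clk=1 s1=1 s6=0 s8=1 s4=1 s0=0 s2=0
t2.Δ4 s3=1 s5=0 s7=0 clk=1 s1=1 s6=1 s8=1 s4=0 s0=0 s2=0
t2.Δ5 s3=0 s5=0 s7=0 clk=1 s1=1 s6=1 s8=1 s4=1 s0=0 s2=0
t2.Δ6 s3=1 s5=0 s7=0 clk=1 s1=1 s6=1 s8=1 s4=1 s0=0 s2=0
t3.Δ0 s3=1 s5=0 s7=0 clk=1 s1=1 s6=1 s8=1 s4=1 s0=0 s2=0
t3.Δ1 s3=1 s5=0 s7=0 clk=0 s1=1 s6=1 s8=1 s4=1 s0=0 s2=0
t4.Δ0 s3=1 s5=0 s7=0 clk=0 s1=1 s6=1 s8=1 s4=1 s0=0 s2=0
t4.Δ1 s3=1 s5=0 s7=0 clk=1 s1=1 s6=1 s8=1 s4=1 s0=0 s2=0
t4.Δ2 s3=1 s5=1 s7=0 clk=1 s1=1 s6=1 s8=1 s4=1 s0=0 s2=0
t4.Δ3 s3=1 s5=1 s7=0 clk=1 s1=1 s6=0 s8=1 s4=1 s0=0 s2=0
t4.Δ4 s3=1 s5=1 s7=0 clk=1 s1=1 s6=0 s8=1 s4=0 s0=0 s2=0
t4.Δ5 s3=0 s5=1 s7=0 clk=1 s1=1 s6=0 s8=1 s4=0 s0=0 s2=0
t5.Δ0 s3=0 s5=1 s7=0 clk=1 s1=1 s6=0 s8=1 s4=0 s0=0 s2=0
t5.Δ1 s3=0 s5=1 s7=0 clk=0 s1=1 s6=0 s8=1 s4=0 s0=0 s2=0
t6.Δ0 s3=0 s5=1 s7=0 clk=0 s1=1 s6=0 s8=1 s4=0 s0=0 s2=0
t6.Δ1 s3=0 s5=1 s7=0 clk=1 s1=1 s6=0 s8=1 s4=0 s0=0 s2=0
t6.Δ2 s3=0 s5=1 s7=0 clk=1 s1=0 s6=0 s8=1 s4=0 s0=0 s2=0
t6.Δ3 s3=0 s5=1 s7=0 clk=1 s1=0 s6=0 s8=0 s4=0 s0=0 s2=0
t6.Δ4 s3=0 s5=1 s7=0 clk=1 s1=0 s6=1 s8=0 s4=0 s0=0 s2=0
t6.Δ5 s3=0 s5=1 s7=0 clk=1 s1=0 s6=1 s8=0 s4=1 s0=0 s2=0
t6.Δ6 s3=1 s5=1 s7=0 clk=1 s1=0 s6=1 s8=0 s4=1 s0=0 s2=0
t7.Δ0 s3=1 s5=1 s7=0 clk=1 s1=0 s6=1 s8=0 s4=1 s0=0 s2=0
t7.Δ1 s3=1 s5=1 s7=0 clk=0 s1=0 s6=1 s8=0 s4=1 s0=0 s2=0
t8.Δ0 s3=1 s5=1 s7=0 clk=0 s1=0 s6=1 s8=0 s4=1 s0=0 s2=0
t8.Δ1 s3=1 s5=1 s7=0 clk=1 s1=0 s6=1 s8=0 s4=1 s0=0 s2=0
t8.Δ2 s3=1 s5=0 s7=0 clk=1 s1=1 s6=1 s8=0 s4=1 s0=0 s2=0
t8.Δ3 s3=1 s5=0 s7=0 clk=1 s1=1 s6=0 s8=1 s4=1 s0=0 s2=0
t8.Δ4 s3=1 s5=0 s7=0 clk=1 s1=1 s6=1 s8=1 s4=0 s0=0 s2=0
t8.Δ5 s3=0 s5=0 s7=0 clk=1 s1=1 s6=1 s8=1 s4=1 s0=0 s2=0
t8.Δ6 s3=1 s5=0 s7=0 clk=1 s1=1 s6=1 s8=1 s4=1 s0=0 s2=0
t9.Δ0 s3=1 s5=0 s7=0 clk=1 s1=1 s6=1 s8=1 s4=1 s0=0 s2=0
t9.Δ1 s3=1 s5=0 s7=0 clk=0 s1=1 s6=1 s8=1 s4=1 s0=0 s2=0
t10.Δ0 s3=1 s5=0 s7=0 clk=0 s1=1 s6=1 s8=1 s4=1 s0=0 s2=0
t10.Δ1 s3=1 s5=0 s7=0 clk=1 s1=1 s6=1 s8=1 s4=1 s0=0 s2=0
t10.Δ2 s3=1 s5=1 s7=0 clk=1 s1=1 s6=1 s8=1 s4=1 s0=0 s2=0
t10.Δ3 s3=1 s5=1 s7=0 clk=1 s1=1 s6=0 s8=1 s4=1 s0=0 s2=0
t10.Δ4 s3=1 s5=1 s7=0 clk=1 s1=1 s6=0 s8=1 s4=0 s0=0 s2=0
t10.Δ5 s3=0 s5=1 s7=0 clk=1 s1=1 s6=0 s8=1 s4=0 s0=0 s2=0
t11.Δ0 s3=0 s5=1 s7=0 clk=1 s1=1 s6=0 s8=1 s4=0 s0=0 s2=0
t11.Δ1 s3=0 s5=1 s7=0 clk=0 s1=1 s6=0 s8=1 s4=0 s0=0 s2=0
t12.Δ0 s3=0 s5=1 s7=0 clk=0 s1=1 s6=0 s8=1 s4=0 s0=0 s2=0
t12.Δ1 s3=0 s5=1 s7=0 clk=1 s1=1 s6=0 s8=1 s4=0 s0=0 s2=0
t12.Δ2 s3=0 s5=1 s7=0 clk=1 s1=0 s6=0 s8=1 s4=0 s0=0 s2=0
t12.Δ3 s3=0 s5=1 s7=0 clk=1 s1=0 s6=0 s8=0 s4=0 s0=0 s2=0
t12.Δ4 s3=0 s5=1 s7=0 clk=1 s1=0 s6=1 s8=0 s4=0 s0=0 s2=0
t12.Δ5 s3=0 s5=1 s7=0 clk=1 s1=0 s6=1 s8=0 s4=1 s0=0 s2=0
t12.Δ6 s3=1 s5=1 s7=0 clk=1 s1=0 s6=1 s8=0 s4=1 s0=0 s2=0

5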